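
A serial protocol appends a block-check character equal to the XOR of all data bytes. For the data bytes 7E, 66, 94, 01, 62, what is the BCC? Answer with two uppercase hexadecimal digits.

XOR the bytes together:
  start with 0x7E
  0x7E ⊕ 0x66 = 0x18
  0x18 ⊕ 0x94 = 0x8C
  0x8C ⊕ 0x01 = 0x8D
  0x8D ⊕ 0x62 = 0xEF

EF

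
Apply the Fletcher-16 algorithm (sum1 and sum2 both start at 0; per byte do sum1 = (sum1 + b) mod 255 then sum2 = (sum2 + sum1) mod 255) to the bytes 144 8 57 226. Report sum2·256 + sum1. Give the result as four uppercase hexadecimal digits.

Running sums (mod 255):
  after byte 0 (144): sum1=144, sum2=144
  after byte 1 (8): sum1=152, sum2=41
  after byte 2 (57): sum1=209, sum2=250
  after byte 3 (226): sum1=180, sum2=175
Checksum = sum2·256 + sum1 = 175·256 + 180 = 44980 = 0xAFB4.

AFB4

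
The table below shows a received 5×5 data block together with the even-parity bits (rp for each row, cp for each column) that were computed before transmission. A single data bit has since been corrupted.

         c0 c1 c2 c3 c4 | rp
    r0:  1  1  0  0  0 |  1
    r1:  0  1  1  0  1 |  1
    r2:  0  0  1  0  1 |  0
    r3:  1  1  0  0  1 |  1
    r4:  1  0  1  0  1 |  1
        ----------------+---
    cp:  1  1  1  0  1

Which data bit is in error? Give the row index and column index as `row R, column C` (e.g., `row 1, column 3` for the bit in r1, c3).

Recompute each row's even parity and compare to rp:
  r0: data parity 0, sent rp 1 → mismatch
  r1: data parity 1, sent rp 1 → ok
  r2: data parity 0, sent rp 0 → ok
  r3: data parity 1, sent rp 1 → ok
  r4: data parity 1, sent rp 1 → ok
Recompute each column's even parity and compare to cp:
  c0: data parity 1, sent cp 1 → ok
  c1: data parity 1, sent cp 1 → ok
  c2: data parity 1, sent cp 1 → ok
  c3: data parity 0, sent cp 0 → ok
  c4: data parity 0, sent cp 1 → mismatch
Exactly one row (r0) and one column (c4) fail → the flipped bit is at their intersection.

row 0, column 4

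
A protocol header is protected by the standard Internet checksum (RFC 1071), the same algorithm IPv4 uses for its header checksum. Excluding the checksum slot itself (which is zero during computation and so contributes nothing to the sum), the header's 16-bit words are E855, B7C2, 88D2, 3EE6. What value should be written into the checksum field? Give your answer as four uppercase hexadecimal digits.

One's-complement addition (fold any carry out of bit 15 back into bit 0):
  0xE855 + 0xB7C2 = 0x1A017 → wrap carry → 0xA018
  0xA018 + 0x88D2 = 0x128EA → wrap carry → 0x28EB
  0x28EB + 0x3EE6 = 0x067D1
One's-complement sum = 0x67D1.
Checksum = ~0x67D1 & 0xFFFF = 0x982E.

982E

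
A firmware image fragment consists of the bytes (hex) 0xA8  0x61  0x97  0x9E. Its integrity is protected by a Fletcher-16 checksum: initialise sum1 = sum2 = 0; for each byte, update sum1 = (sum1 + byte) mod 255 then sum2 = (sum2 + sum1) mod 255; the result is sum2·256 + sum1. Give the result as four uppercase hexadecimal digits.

Running sums (mod 255):
  after byte 0 (0xA8): sum1=168, sum2=168
  after byte 1 (0x61): sum1=10, sum2=178
  after byte 2 (0x97): sum1=161, sum2=84
  after byte 3 (0x9E): sum1=64, sum2=148
Checksum = sum2·256 + sum1 = 148·256 + 64 = 37952 = 0x9440.

9440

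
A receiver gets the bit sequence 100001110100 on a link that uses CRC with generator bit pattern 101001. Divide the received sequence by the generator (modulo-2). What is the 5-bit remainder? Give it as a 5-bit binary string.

00000

Modulo-2 division of 100001110100 by 101001:
  pos 0: 100001 XOR 101001 = 001000
  pos 2: 100011 XOR 101001 = 001010
  pos 4: 101001 XOR 101001 = 000000
Remainder = 00000 (zero — the frame passes the CRC check).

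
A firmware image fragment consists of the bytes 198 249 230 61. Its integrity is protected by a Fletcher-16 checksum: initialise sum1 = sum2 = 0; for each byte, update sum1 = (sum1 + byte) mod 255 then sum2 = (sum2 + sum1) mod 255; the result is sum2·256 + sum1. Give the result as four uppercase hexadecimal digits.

14E4

Running sums (mod 255):
  after byte 0 (198): sum1=198, sum2=198
  after byte 1 (249): sum1=192, sum2=135
  after byte 2 (230): sum1=167, sum2=47
  after byte 3 (61): sum1=228, sum2=20
Checksum = sum2·256 + sum1 = 20·256 + 228 = 5348 = 0x14E4.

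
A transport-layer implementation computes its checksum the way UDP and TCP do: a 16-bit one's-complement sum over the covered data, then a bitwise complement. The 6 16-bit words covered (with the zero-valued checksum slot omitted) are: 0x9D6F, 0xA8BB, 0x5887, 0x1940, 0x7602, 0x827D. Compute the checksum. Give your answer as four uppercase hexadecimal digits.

4F8D

One's-complement addition (fold any carry out of bit 15 back into bit 0):
  0x9D6F + 0xA8BB = 0x1462A → wrap carry → 0x462B
  0x462B + 0x5887 = 0x09EB2
  0x9EB2 + 0x1940 = 0x0B7F2
  0xB7F2 + 0x7602 = 0x12DF4 → wrap carry → 0x2DF5
  0x2DF5 + 0x827D = 0x0B072
One's-complement sum = 0xB072.
Checksum = ~0xB072 & 0xFFFF = 0x4F8D.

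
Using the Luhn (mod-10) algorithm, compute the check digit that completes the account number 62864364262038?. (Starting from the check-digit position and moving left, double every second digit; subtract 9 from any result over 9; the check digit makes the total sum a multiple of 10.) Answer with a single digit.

Partial digits right→left: 8 3 0 2 6 2 4 6 3 4 6 8 2 6
Double every second digit counting from the check-digit position (so the 1st, 3rd, 5th, ... of the partial from the right).
  doubled (with −9 where >9): 7 0 3 8 6 3 4 → sum 31
  kept as-is: 3 2 2 6 4 8 6 → sum 31
Total = 31 + 31 = 62.
Check digit = (10 − (62 mod 10)) mod 10 = 8.

8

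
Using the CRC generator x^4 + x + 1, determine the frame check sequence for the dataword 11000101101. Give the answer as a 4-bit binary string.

1010

Append 4 zeros: 110001011010000. Divide by 10011 (XOR where the leading bit is 1):
  pos 0: 11000 XOR 10011 = 01011
  pos 1: 10111 XOR 10011 = 00100
  pos 3: 10001 XOR 10011 = 00010
  pos 6: 10101 XOR 10011 = 00110
  pos 8: 11000 XOR 10011 = 01011
  pos 9: 10110 XOR 10011 = 00101
Remainder (last 4 bits) = 1010. This is the CRC / FCS.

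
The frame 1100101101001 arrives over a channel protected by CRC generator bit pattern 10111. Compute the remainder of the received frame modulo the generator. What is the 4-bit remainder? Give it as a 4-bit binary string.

0111

Modulo-2 division of 1100101101001 by 10111:
  pos 0: 11001 XOR 10111 = 01110
  pos 1: 11100 XOR 10111 = 01011
  pos 2: 10111 XOR 10111 = 00000
  pos 7: 10100 XOR 10111 = 00011
Remainder = 0111 (nonzero — an error is detected).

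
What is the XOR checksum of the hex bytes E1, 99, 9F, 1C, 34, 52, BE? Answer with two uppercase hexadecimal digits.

23

XOR the bytes together:
  start with 0xE1
  0xE1 ⊕ 0x99 = 0x78
  0x78 ⊕ 0x9F = 0xE7
  0xE7 ⊕ 0x1C = 0xFB
  0xFB ⊕ 0x34 = 0xCF
  0xCF ⊕ 0x52 = 0x9D
  0x9D ⊕ 0xBE = 0x23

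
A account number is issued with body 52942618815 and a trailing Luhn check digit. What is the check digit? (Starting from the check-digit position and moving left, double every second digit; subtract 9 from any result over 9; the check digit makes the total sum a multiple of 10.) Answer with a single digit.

5

Partial digits right→left: 5 1 8 8 1 6 2 4 9 2 5
Double every second digit counting from the check-digit position (so the 1st, 3rd, 5th, ... of the partial from the right).
  doubled (with −9 where >9): 1 7 2 4 9 1 → sum 24
  kept as-is: 1 8 6 4 2 → sum 21
Total = 24 + 21 = 45.
Check digit = (10 − (45 mod 10)) mod 10 = 5.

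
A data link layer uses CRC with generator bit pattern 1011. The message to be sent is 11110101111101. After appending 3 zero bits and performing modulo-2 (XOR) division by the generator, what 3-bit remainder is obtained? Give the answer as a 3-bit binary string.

Append 3 zeros: 11110101111101000. Divide by 1011 (XOR where the leading bit is 1):
  pos 0: 1111 XOR 1011 = 0100
  pos 1: 1000 XOR 1011 = 0011
  pos 3: 1110 XOR 1011 = 0101
  pos 4: 1011 XOR 1011 = 0000
  pos 8: 1111 XOR 1011 = 0100
  pos 9: 1000 XOR 1011 = 0011
  pos 11: 1110 XOR 1011 = 0101
  pos 12: 1010 XOR 1011 = 0001
Remainder (last 3 bits) = 010. This is the CRC / FCS.

010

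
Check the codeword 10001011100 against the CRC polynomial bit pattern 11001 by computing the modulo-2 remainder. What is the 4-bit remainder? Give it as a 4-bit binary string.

Modulo-2 division of 10001011100 by 11001:
  pos 0: 10001 XOR 11001 = 01000
  pos 1: 10000 XOR 11001 = 01001
  pos 2: 10011 XOR 11001 = 01010
  pos 3: 10101 XOR 11001 = 01100
  pos 4: 11001 XOR 11001 = 00000
Remainder = 0000 (zero — the frame passes the CRC check).

0000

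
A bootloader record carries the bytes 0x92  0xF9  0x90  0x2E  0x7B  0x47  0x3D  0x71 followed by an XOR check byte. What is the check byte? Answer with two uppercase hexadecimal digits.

XOR the bytes together:
  start with 0x92
  0x92 ⊕ 0xF9 = 0x6B
  0x6B ⊕ 0x90 = 0xFB
  0xFB ⊕ 0x2E = 0xD5
  0xD5 ⊕ 0x7B = 0xAE
  0xAE ⊕ 0x47 = 0xE9
  0xE9 ⊕ 0x3D = 0xD4
  0xD4 ⊕ 0x71 = 0xA5

A5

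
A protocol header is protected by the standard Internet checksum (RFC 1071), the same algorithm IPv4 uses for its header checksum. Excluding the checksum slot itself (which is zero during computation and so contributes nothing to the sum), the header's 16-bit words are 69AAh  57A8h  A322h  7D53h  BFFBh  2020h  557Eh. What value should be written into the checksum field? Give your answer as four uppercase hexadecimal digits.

One's-complement addition (fold any carry out of bit 15 back into bit 0):
  0x69AA + 0x57A8 = 0x0C152
  0xC152 + 0xA322 = 0x16474 → wrap carry → 0x6475
  0x6475 + 0x7D53 = 0x0E1C8
  0xE1C8 + 0xBFFB = 0x1A1C3 → wrap carry → 0xA1C4
  0xA1C4 + 0x2020 = 0x0C1E4
  0xC1E4 + 0x557E = 0x11762 → wrap carry → 0x1763
One's-complement sum = 0x1763.
Checksum = ~0x1763 & 0xFFFF = 0xE89C.

E89C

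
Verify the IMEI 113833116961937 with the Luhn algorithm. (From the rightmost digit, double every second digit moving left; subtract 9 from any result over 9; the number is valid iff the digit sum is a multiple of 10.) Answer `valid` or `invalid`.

From the right, keep odd positions and double even positions (subtract 9 from any doubled value over 9):
  doubled (positions 2,4,...): 6 2 9 2 6 7 2 → sum 34
  kept (positions 1,3,...): 7 9 6 6 1 3 3 1 → sum 36
Total = 70.
70 mod 10 = 0, so the number is valid.

valid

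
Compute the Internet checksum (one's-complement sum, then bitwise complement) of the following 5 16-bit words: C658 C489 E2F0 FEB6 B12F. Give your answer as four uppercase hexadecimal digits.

One's-complement addition (fold any carry out of bit 15 back into bit 0):
  0xC658 + 0xC489 = 0x18AE1 → wrap carry → 0x8AE2
  0x8AE2 + 0xE2F0 = 0x16DD2 → wrap carry → 0x6DD3
  0x6DD3 + 0xFEB6 = 0x16C89 → wrap carry → 0x6C8A
  0x6C8A + 0xB12F = 0x11DB9 → wrap carry → 0x1DBA
One's-complement sum = 0x1DBA.
Checksum = ~0x1DBA & 0xFFFF = 0xE245.

E245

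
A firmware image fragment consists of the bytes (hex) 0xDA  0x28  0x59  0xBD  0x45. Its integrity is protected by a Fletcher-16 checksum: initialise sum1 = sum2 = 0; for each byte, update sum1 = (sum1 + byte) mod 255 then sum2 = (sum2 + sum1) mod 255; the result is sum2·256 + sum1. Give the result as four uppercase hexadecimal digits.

B35F

Running sums (mod 255):
  after byte 0 (0xDA): sum1=218, sum2=218
  after byte 1 (0x28): sum1=3, sum2=221
  after byte 2 (0x59): sum1=92, sum2=58
  after byte 3 (0xBD): sum1=26, sum2=84
  after byte 4 (0x45): sum1=95, sum2=179
Checksum = sum2·256 + sum1 = 179·256 + 95 = 45919 = 0xB35F.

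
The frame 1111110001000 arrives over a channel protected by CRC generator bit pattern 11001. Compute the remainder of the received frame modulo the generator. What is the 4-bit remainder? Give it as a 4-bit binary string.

Modulo-2 division of 1111110001000 by 11001:
  pos 0: 11111 XOR 11001 = 00110
  pos 2: 11010 XOR 11001 = 00011
  pos 5: 11001 XOR 11001 = 00000
Remainder = 0000 (zero — the frame passes the CRC check).

0000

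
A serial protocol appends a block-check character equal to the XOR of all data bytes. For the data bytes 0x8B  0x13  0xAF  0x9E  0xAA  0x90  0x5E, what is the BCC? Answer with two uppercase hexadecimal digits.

CD

XOR the bytes together:
  start with 0x8B
  0x8B ⊕ 0x13 = 0x98
  0x98 ⊕ 0xAF = 0x37
  0x37 ⊕ 0x9E = 0xA9
  0xA9 ⊕ 0xAA = 0x03
  0x03 ⊕ 0x90 = 0x93
  0x93 ⊕ 0x5E = 0xCD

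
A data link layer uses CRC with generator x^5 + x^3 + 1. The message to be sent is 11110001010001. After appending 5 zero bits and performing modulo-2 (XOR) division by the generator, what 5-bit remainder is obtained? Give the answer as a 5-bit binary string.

Append 5 zeros: 1111000101000100000. Divide by 101001 (XOR where the leading bit is 1):
  pos 0: 111100 XOR 101001 = 010101
  pos 1: 101010 XOR 101001 = 000011
  pos 5: 111010 XOR 101001 = 010011
  pos 6: 100110 XOR 101001 = 001111
  pos 8: 111101 XOR 101001 = 010100
  pos 9: 101000 XOR 101001 = 000001
Remainder (last 5 bits) = 10000. This is the CRC / FCS.

10000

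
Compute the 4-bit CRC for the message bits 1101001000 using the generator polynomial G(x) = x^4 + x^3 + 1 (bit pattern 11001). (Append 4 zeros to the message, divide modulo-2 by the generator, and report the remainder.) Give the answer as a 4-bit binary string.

Append 4 zeros: 11010010000000. Divide by 11001 (XOR where the leading bit is 1):
  pos 0: 11010 XOR 11001 = 00011
  pos 3: 11010 XOR 11001 = 00011
  pos 6: 11000 XOR 11001 = 00001
Remainder (last 4 bits) = 1000. This is the CRC / FCS.

1000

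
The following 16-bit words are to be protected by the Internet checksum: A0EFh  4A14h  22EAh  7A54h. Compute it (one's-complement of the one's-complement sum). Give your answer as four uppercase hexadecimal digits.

One's-complement addition (fold any carry out of bit 15 back into bit 0):
  0xA0EF + 0x4A14 = 0x0EB03
  0xEB03 + 0x22EA = 0x10DED → wrap carry → 0x0DEE
  0x0DEE + 0x7A54 = 0x08842
One's-complement sum = 0x8842.
Checksum = ~0x8842 & 0xFFFF = 0x77BD.

77BD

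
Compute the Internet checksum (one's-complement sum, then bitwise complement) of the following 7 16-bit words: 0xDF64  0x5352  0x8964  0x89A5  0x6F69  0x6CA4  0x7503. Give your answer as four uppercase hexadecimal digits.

692D

One's-complement addition (fold any carry out of bit 15 back into bit 0):
  0xDF64 + 0x5352 = 0x132B6 → wrap carry → 0x32B7
  0x32B7 + 0x8964 = 0x0BC1B
  0xBC1B + 0x89A5 = 0x145C0 → wrap carry → 0x45C1
  0x45C1 + 0x6F69 = 0x0B52A
  0xB52A + 0x6CA4 = 0x121CE → wrap carry → 0x21CF
  0x21CF + 0x7503 = 0x096D2
One's-complement sum = 0x96D2.
Checksum = ~0x96D2 & 0xFFFF = 0x692D.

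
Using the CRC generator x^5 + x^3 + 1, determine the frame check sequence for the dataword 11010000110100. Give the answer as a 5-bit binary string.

Append 5 zeros: 1101000011010000000. Divide by 101001 (XOR where the leading bit is 1):
  pos 0: 110100 XOR 101001 = 011101
  pos 1: 111010 XOR 101001 = 010011
  pos 2: 100110 XOR 101001 = 001111
  pos 4: 111111 XOR 101001 = 010110
  pos 5: 101100 XOR 101001 = 000101
  pos 8: 101100 XOR 101001 = 000101
  pos 11: 101000 XOR 101001 = 000001
Remainder (last 5 bits) = 00100. This is the CRC / FCS.

00100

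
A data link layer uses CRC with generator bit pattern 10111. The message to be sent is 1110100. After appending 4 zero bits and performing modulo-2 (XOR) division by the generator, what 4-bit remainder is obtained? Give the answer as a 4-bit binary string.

Append 4 zeros: 11101000000. Divide by 10111 (XOR where the leading bit is 1):
  pos 0: 11101 XOR 10111 = 01010
  pos 1: 10100 XOR 10111 = 00011
  pos 4: 11000 XOR 10111 = 01111
  pos 5: 11110 XOR 10111 = 01001
  pos 6: 10010 XOR 10111 = 00101
Remainder (last 4 bits) = 0101. This is the CRC / FCS.

0101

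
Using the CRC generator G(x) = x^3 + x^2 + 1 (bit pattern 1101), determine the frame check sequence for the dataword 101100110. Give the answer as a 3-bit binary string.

Append 3 zeros: 101100110000. Divide by 1101 (XOR where the leading bit is 1):
  pos 0: 1011 XOR 1101 = 0110
  pos 1: 1100 XOR 1101 = 0001
  pos 4: 1011 XOR 1101 = 0110
  pos 5: 1100 XOR 1101 = 0001
  pos 8: 1000 XOR 1101 = 0101
Remainder (last 3 bits) = 101. This is the CRC / FCS.

101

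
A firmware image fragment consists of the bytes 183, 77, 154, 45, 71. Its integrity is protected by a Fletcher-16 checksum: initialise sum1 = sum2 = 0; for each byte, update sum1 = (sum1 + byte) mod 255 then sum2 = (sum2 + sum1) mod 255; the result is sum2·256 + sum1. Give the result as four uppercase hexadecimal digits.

Running sums (mod 255):
  after byte 0 (183): sum1=183, sum2=183
  after byte 1 (77): sum1=5, sum2=188
  after byte 2 (154): sum1=159, sum2=92
  after byte 3 (45): sum1=204, sum2=41
  after byte 4 (71): sum1=20, sum2=61
Checksum = sum2·256 + sum1 = 61·256 + 20 = 15636 = 0x3D14.

3D14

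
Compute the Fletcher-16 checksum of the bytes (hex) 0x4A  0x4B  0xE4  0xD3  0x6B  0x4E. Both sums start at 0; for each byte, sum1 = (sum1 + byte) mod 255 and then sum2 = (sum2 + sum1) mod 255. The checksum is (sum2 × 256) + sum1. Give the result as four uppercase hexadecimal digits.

6A08

Running sums (mod 255):
  after byte 0 (0x4A): sum1=74, sum2=74
  after byte 1 (0x4B): sum1=149, sum2=223
  after byte 2 (0xE4): sum1=122, sum2=90
  after byte 3 (0xD3): sum1=78, sum2=168
  after byte 4 (0x6B): sum1=185, sum2=98
  after byte 5 (0x4E): sum1=8, sum2=106
Checksum = sum2·256 + sum1 = 106·256 + 8 = 27144 = 0x6A08.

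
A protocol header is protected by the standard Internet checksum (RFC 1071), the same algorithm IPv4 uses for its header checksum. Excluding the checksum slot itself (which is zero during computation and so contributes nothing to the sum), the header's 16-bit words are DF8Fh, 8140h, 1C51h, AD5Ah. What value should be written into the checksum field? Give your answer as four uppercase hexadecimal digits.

One's-complement addition (fold any carry out of bit 15 back into bit 0):
  0xDF8F + 0x8140 = 0x160CF → wrap carry → 0x60D0
  0x60D0 + 0x1C51 = 0x07D21
  0x7D21 + 0xAD5A = 0x12A7B → wrap carry → 0x2A7C
One's-complement sum = 0x2A7C.
Checksum = ~0x2A7C & 0xFFFF = 0xD583.

D583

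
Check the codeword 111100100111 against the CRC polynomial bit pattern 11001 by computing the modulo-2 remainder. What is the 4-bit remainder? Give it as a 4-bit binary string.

0000

Modulo-2 division of 111100100111 by 11001:
  pos 0: 11110 XOR 11001 = 00111
  pos 2: 11101 XOR 11001 = 00100
  pos 4: 10000 XOR 11001 = 01001
  pos 5: 10011 XOR 11001 = 01010
  pos 6: 10101 XOR 11001 = 01100
  pos 7: 11001 XOR 11001 = 00000
Remainder = 0000 (zero — the frame passes the CRC check).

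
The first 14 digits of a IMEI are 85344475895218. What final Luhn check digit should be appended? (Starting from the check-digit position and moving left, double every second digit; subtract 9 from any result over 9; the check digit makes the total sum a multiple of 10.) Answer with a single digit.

Partial digits right→left: 8 1 2 5 9 8 5 7 4 4 4 3 5 8
Double every second digit counting from the check-digit position (so the 1st, 3rd, 5th, ... of the partial from the right).
  doubled (with −9 where >9): 7 4 9 1 8 8 1 → sum 38
  kept as-is: 1 5 8 7 4 3 8 → sum 36
Total = 38 + 36 = 74.
Check digit = (10 − (74 mod 10)) mod 10 = 6.

6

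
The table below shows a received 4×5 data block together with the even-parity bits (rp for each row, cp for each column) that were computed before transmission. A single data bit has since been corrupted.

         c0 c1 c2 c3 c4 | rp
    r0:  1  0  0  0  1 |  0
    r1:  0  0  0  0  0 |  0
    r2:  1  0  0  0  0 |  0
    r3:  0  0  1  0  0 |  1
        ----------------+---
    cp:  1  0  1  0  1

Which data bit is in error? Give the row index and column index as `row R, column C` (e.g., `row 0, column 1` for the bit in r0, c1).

row 2, column 0

Recompute each row's even parity and compare to rp:
  r0: data parity 0, sent rp 0 → ok
  r1: data parity 0, sent rp 0 → ok
  r2: data parity 1, sent rp 0 → mismatch
  r3: data parity 1, sent rp 1 → ok
Recompute each column's even parity and compare to cp:
  c0: data parity 0, sent cp 1 → mismatch
  c1: data parity 0, sent cp 0 → ok
  c2: data parity 1, sent cp 1 → ok
  c3: data parity 0, sent cp 0 → ok
  c4: data parity 1, sent cp 1 → ok
Exactly one row (r2) and one column (c0) fail → the flipped bit is at their intersection.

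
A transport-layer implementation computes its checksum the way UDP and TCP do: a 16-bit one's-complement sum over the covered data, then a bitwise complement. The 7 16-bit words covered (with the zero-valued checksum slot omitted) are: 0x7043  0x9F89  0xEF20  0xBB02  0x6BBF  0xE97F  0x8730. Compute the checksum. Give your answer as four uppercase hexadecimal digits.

699F

One's-complement addition (fold any carry out of bit 15 back into bit 0):
  0x7043 + 0x9F89 = 0x10FCC → wrap carry → 0x0FCD
  0x0FCD + 0xEF20 = 0x0FEED
  0xFEED + 0xBB02 = 0x1B9EF → wrap carry → 0xB9F0
  0xB9F0 + 0x6BBF = 0x125AF → wrap carry → 0x25B0
  0x25B0 + 0xE97F = 0x10F2F → wrap carry → 0x0F30
  0x0F30 + 0x8730 = 0x09660
One's-complement sum = 0x9660.
Checksum = ~0x9660 & 0xFFFF = 0x699F.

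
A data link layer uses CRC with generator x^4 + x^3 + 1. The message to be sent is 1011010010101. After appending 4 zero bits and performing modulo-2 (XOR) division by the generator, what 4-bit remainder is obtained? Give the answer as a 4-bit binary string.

Append 4 zeros: 10110100101010000. Divide by 11001 (XOR where the leading bit is 1):
  pos 0: 10110 XOR 11001 = 01111
  pos 1: 11111 XOR 11001 = 00110
  pos 3: 11000 XOR 11001 = 00001
  pos 7: 11010 XOR 11001 = 00011
  pos 10: 11100 XOR 11001 = 00101
  pos 12: 10100 XOR 11001 = 01101
Remainder (last 4 bits) = 1101. This is the CRC / FCS.

1101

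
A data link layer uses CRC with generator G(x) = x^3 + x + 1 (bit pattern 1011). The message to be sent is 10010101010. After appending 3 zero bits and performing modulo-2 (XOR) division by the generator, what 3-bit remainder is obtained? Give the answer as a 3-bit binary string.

Append 3 zeros: 10010101010000. Divide by 1011 (XOR where the leading bit is 1):
  pos 0: 1001 XOR 1011 = 0010
  pos 2: 1001 XOR 1011 = 0010
  pos 4: 1001 XOR 1011 = 0010
  pos 6: 1001 XOR 1011 = 0010
  pos 8: 1000 XOR 1011 = 0011
  pos 10: 1100 XOR 1011 = 0111
Remainder (last 3 bits) = 111. This is the CRC / FCS.

111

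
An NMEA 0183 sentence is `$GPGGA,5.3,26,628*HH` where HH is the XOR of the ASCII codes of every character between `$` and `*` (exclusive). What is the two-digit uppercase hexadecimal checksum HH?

6A

XOR the ASCII codes of the payload characters:
  'G' = 0x47 → acc = 0x47
  'P' = 0x50 → acc = 0x17
  'G' = 0x47 → acc = 0x50
  'G' = 0x47 → acc = 0x17
  'A' = 0x41 → acc = 0x56
  ',' = 0x2C → acc = 0x7A
  '5' = 0x35 → acc = 0x4F
  '.' = 0x2E → acc = 0x61
  '3' = 0x33 → acc = 0x52
  ',' = 0x2C → acc = 0x7E
  '2' = 0x32 → acc = 0x4C
  '6' = 0x36 → acc = 0x7A
  ',' = 0x2C → acc = 0x56
  '6' = 0x36 → acc = 0x60
  '2' = 0x32 → acc = 0x52
  '8' = 0x38 → acc = 0x6A
Checksum = 0x6A.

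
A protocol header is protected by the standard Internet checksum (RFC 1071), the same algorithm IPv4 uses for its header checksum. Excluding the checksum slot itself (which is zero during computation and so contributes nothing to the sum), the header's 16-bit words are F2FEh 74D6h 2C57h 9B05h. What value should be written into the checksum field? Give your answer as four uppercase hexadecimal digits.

One's-complement addition (fold any carry out of bit 15 back into bit 0):
  0xF2FE + 0x74D6 = 0x167D4 → wrap carry → 0x67D5
  0x67D5 + 0x2C57 = 0x0942C
  0x942C + 0x9B05 = 0x12F31 → wrap carry → 0x2F32
One's-complement sum = 0x2F32.
Checksum = ~0x2F32 & 0xFFFF = 0xD0CD.

D0CD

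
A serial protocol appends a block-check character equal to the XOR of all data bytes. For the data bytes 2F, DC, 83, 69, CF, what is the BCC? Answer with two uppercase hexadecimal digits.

D6

XOR the bytes together:
  start with 0x2F
  0x2F ⊕ 0xDC = 0xF3
  0xF3 ⊕ 0x83 = 0x70
  0x70 ⊕ 0x69 = 0x19
  0x19 ⊕ 0xCF = 0xD6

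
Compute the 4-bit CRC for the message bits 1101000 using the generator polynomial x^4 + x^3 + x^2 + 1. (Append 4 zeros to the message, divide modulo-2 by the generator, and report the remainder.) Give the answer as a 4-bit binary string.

1101

Append 4 zeros: 11010000000. Divide by 11101 (XOR where the leading bit is 1):
  pos 0: 11010 XOR 11101 = 00111
  pos 2: 11100 XOR 11101 = 00001
  pos 6: 10000 XOR 11101 = 01101
Remainder (last 4 bits) = 1101. This is the CRC / FCS.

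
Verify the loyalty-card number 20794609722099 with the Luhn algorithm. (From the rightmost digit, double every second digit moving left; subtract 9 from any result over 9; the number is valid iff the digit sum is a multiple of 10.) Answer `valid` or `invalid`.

valid

From the right, keep odd positions and double even positions (subtract 9 from any doubled value over 9):
  doubled (positions 2,4,...): 9 4 5 0 8 5 4 → sum 35
  kept (positions 1,3,...): 9 0 2 9 6 9 0 → sum 35
Total = 70.
70 mod 10 = 0, so the number is valid.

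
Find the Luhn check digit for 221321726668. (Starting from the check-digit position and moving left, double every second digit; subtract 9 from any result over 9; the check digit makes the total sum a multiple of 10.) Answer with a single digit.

0

Partial digits right→left: 8 6 6 6 2 7 1 2 3 1 2 2
Double every second digit counting from the check-digit position (so the 1st, 3rd, 5th, ... of the partial from the right).
  doubled (with −9 where >9): 7 3 4 2 6 4 → sum 26
  kept as-is: 6 6 7 2 1 2 → sum 24
Total = 26 + 24 = 50.
Check digit = (10 − (50 mod 10)) mod 10 = 0.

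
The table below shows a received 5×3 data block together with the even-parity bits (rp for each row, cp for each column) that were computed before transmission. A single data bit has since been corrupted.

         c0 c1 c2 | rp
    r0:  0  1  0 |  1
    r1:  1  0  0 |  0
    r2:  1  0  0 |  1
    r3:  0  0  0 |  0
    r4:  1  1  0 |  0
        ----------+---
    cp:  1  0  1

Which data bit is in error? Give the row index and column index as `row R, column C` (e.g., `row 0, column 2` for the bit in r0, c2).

Recompute each row's even parity and compare to rp:
  r0: data parity 1, sent rp 1 → ok
  r1: data parity 1, sent rp 0 → mismatch
  r2: data parity 1, sent rp 1 → ok
  r3: data parity 0, sent rp 0 → ok
  r4: data parity 0, sent rp 0 → ok
Recompute each column's even parity and compare to cp:
  c0: data parity 1, sent cp 1 → ok
  c1: data parity 0, sent cp 0 → ok
  c2: data parity 0, sent cp 1 → mismatch
Exactly one row (r1) and one column (c2) fail → the flipped bit is at their intersection.

row 1, column 2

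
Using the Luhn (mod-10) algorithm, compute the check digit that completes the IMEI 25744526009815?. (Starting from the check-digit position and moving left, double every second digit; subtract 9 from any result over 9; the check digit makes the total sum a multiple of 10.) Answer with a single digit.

4

Partial digits right→left: 5 1 8 9 0 0 6 2 5 4 4 7 5 2
Double every second digit counting from the check-digit position (so the 1st, 3rd, 5th, ... of the partial from the right).
  doubled (with −9 where >9): 1 7 0 3 1 8 1 → sum 21
  kept as-is: 1 9 0 2 4 7 2 → sum 25
Total = 21 + 25 = 46.
Check digit = (10 − (46 mod 10)) mod 10 = 4.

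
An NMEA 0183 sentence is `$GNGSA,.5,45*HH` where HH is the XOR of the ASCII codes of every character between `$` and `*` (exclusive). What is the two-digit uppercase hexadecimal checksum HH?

XOR the ASCII codes of the payload characters:
  'G' = 0x47 → acc = 0x47
  'N' = 0x4E → acc = 0x09
  'G' = 0x47 → acc = 0x4E
  'S' = 0x53 → acc = 0x1D
  'A' = 0x41 → acc = 0x5C
  ',' = 0x2C → acc = 0x70
  '.' = 0x2E → acc = 0x5E
  '5' = 0x35 → acc = 0x6B
  ',' = 0x2C → acc = 0x47
  '4' = 0x34 → acc = 0x73
  '5' = 0x35 → acc = 0x46
Checksum = 0x46.

46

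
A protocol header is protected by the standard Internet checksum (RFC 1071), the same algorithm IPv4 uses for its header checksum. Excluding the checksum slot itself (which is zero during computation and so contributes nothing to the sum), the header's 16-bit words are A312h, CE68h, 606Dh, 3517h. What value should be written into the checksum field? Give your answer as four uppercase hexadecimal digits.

F8FF

One's-complement addition (fold any carry out of bit 15 back into bit 0):
  0xA312 + 0xCE68 = 0x1717A → wrap carry → 0x717B
  0x717B + 0x606D = 0x0D1E8
  0xD1E8 + 0x3517 = 0x106FF → wrap carry → 0x0700
One's-complement sum = 0x0700.
Checksum = ~0x0700 & 0xFFFF = 0xF8FF.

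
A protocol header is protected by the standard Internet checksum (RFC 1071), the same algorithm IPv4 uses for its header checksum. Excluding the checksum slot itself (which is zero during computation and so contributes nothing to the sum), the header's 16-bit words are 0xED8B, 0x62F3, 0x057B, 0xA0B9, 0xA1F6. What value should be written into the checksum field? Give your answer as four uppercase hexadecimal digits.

One's-complement addition (fold any carry out of bit 15 back into bit 0):
  0xED8B + 0x62F3 = 0x1507E → wrap carry → 0x507F
  0x507F + 0x057B = 0x055FA
  0x55FA + 0xA0B9 = 0x0F6B3
  0xF6B3 + 0xA1F6 = 0x198A9 → wrap carry → 0x98AA
One's-complement sum = 0x98AA.
Checksum = ~0x98AA & 0xFFFF = 0x6755.

6755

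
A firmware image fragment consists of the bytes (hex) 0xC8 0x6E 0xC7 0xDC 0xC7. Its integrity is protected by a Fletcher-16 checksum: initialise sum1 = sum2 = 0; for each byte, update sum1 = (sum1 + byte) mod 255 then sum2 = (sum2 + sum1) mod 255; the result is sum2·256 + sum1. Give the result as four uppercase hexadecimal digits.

7EA3

Running sums (mod 255):
  after byte 0 (0xC8): sum1=200, sum2=200
  after byte 1 (0x6E): sum1=55, sum2=0
  after byte 2 (0xC7): sum1=254, sum2=254
  after byte 3 (0xDC): sum1=219, sum2=218
  after byte 4 (0xC7): sum1=163, sum2=126
Checksum = sum2·256 + sum1 = 126·256 + 163 = 32419 = 0x7EA3.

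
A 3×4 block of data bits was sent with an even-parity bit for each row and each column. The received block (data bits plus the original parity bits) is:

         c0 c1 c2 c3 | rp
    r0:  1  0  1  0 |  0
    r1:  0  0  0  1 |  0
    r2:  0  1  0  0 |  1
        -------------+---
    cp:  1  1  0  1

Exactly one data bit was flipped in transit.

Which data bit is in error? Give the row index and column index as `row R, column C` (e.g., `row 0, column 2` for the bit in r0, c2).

row 1, column 2

Recompute each row's even parity and compare to rp:
  r0: data parity 0, sent rp 0 → ok
  r1: data parity 1, sent rp 0 → mismatch
  r2: data parity 1, sent rp 1 → ok
Recompute each column's even parity and compare to cp:
  c0: data parity 1, sent cp 1 → ok
  c1: data parity 1, sent cp 1 → ok
  c2: data parity 1, sent cp 0 → mismatch
  c3: data parity 1, sent cp 1 → ok
Exactly one row (r1) and one column (c2) fail → the flipped bit is at their intersection.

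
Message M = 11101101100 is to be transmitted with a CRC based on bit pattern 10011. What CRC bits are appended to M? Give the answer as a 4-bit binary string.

0001

Append 4 zeros: 111011011000000. Divide by 10011 (XOR where the leading bit is 1):
  pos 0: 11101 XOR 10011 = 01110
  pos 1: 11101 XOR 10011 = 01110
  pos 2: 11100 XOR 10011 = 01111
  pos 3: 11111 XOR 10011 = 01100
  pos 4: 11001 XOR 10011 = 01010
  pos 5: 10100 XOR 10011 = 00111
  pos 7: 11100 XOR 10011 = 01111
  pos 8: 11110 XOR 10011 = 01101
  pos 9: 11010 XOR 10011 = 01001
  pos 10: 10010 XOR 10011 = 00001
Remainder (last 4 bits) = 0001. This is the CRC / FCS.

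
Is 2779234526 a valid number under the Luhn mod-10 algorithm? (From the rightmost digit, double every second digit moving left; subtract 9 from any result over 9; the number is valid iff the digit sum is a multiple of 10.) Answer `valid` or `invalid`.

invalid

From the right, keep odd positions and double even positions (subtract 9 from any doubled value over 9):
  doubled (positions 2,4,...): 4 8 4 5 4 → sum 25
  kept (positions 1,3,...): 6 5 3 9 7 → sum 30
Total = 55.
55 mod 10 = 5, so the number is invalid.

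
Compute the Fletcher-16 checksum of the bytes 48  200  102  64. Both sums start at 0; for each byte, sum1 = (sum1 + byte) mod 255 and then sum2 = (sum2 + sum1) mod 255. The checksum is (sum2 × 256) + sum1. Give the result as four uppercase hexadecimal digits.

289F

Running sums (mod 255):
  after byte 0 (48): sum1=48, sum2=48
  after byte 1 (200): sum1=248, sum2=41
  after byte 2 (102): sum1=95, sum2=136
  after byte 3 (64): sum1=159, sum2=40
Checksum = sum2·256 + sum1 = 40·256 + 159 = 10399 = 0x289F.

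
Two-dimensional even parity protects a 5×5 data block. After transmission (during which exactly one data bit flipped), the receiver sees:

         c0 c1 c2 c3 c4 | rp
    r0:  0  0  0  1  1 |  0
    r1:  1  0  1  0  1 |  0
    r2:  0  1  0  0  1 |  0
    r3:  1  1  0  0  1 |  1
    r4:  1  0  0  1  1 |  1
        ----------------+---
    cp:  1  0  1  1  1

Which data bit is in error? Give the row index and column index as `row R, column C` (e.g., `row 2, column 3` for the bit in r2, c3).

row 1, column 3

Recompute each row's even parity and compare to rp:
  r0: data parity 0, sent rp 0 → ok
  r1: data parity 1, sent rp 0 → mismatch
  r2: data parity 0, sent rp 0 → ok
  r3: data parity 1, sent rp 1 → ok
  r4: data parity 1, sent rp 1 → ok
Recompute each column's even parity and compare to cp:
  c0: data parity 1, sent cp 1 → ok
  c1: data parity 0, sent cp 0 → ok
  c2: data parity 1, sent cp 1 → ok
  c3: data parity 0, sent cp 1 → mismatch
  c4: data parity 1, sent cp 1 → ok
Exactly one row (r1) and one column (c3) fail → the flipped bit is at their intersection.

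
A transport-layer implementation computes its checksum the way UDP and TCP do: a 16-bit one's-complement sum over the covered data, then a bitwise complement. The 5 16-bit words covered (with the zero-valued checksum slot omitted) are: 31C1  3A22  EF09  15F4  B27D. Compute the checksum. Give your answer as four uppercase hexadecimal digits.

DCA0

One's-complement addition (fold any carry out of bit 15 back into bit 0):
  0x31C1 + 0x3A22 = 0x06BE3
  0x6BE3 + 0xEF09 = 0x15AEC → wrap carry → 0x5AED
  0x5AED + 0x15F4 = 0x070E1
  0x70E1 + 0xB27D = 0x1235E → wrap carry → 0x235F
One's-complement sum = 0x235F.
Checksum = ~0x235F & 0xFFFF = 0xDCA0.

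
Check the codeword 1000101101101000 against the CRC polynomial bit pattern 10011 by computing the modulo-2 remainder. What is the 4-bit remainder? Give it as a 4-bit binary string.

0010

Modulo-2 division of 1000101101101000 by 10011:
  pos 0: 10001 XOR 10011 = 00010
  pos 3: 10011 XOR 10011 = 00000
  pos 9: 11010 XOR 10011 = 01001
  pos 10: 10010 XOR 10011 = 00001
Remainder = 0010 (nonzero — an error is detected).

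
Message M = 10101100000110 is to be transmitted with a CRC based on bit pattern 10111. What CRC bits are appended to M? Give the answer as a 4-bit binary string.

1010

Append 4 zeros: 101011000001100000. Divide by 10111 (XOR where the leading bit is 1):
  pos 0: 10101 XOR 10111 = 00010
  pos 3: 10100 XOR 10111 = 00011
  pos 6: 11000 XOR 10111 = 01111
  pos 7: 11111 XOR 10111 = 01000
  pos 8: 10001 XOR 10111 = 00110
  pos 10: 11000 XOR 10111 = 01111
  pos 11: 11110 XOR 10111 = 01001
  pos 12: 10010 XOR 10111 = 00101
Remainder (last 4 bits) = 1010. This is the CRC / FCS.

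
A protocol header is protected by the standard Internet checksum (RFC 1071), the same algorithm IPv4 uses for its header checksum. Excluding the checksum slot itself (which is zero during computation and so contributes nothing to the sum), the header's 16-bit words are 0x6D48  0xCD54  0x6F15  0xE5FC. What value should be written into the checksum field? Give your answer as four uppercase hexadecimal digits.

7050

One's-complement addition (fold any carry out of bit 15 back into bit 0):
  0x6D48 + 0xCD54 = 0x13A9C → wrap carry → 0x3A9D
  0x3A9D + 0x6F15 = 0x0A9B2
  0xA9B2 + 0xE5FC = 0x18FAE → wrap carry → 0x8FAF
One's-complement sum = 0x8FAF.
Checksum = ~0x8FAF & 0xFFFF = 0x7050.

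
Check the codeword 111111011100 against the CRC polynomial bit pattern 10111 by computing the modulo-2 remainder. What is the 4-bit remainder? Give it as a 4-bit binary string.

1000

Modulo-2 division of 111111011100 by 10111:
  pos 0: 11111 XOR 10111 = 01000
  pos 1: 10001 XOR 10111 = 00110
  pos 3: 11001 XOR 10111 = 01110
  pos 4: 11101 XOR 10111 = 01010
  pos 5: 10101 XOR 10111 = 00010
Remainder = 1000 (nonzero — an error is detected).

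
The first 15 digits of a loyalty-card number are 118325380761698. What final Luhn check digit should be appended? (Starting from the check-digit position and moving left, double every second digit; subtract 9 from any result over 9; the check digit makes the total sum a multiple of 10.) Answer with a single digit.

4

Partial digits right→left: 8 9 6 1 6 7 0 8 3 5 2 3 8 1 1
Double every second digit counting from the check-digit position (so the 1st, 3rd, 5th, ... of the partial from the right).
  doubled (with −9 where >9): 7 3 3 0 6 4 7 2 → sum 32
  kept as-is: 9 1 7 8 5 3 1 → sum 34
Total = 32 + 34 = 66.
Check digit = (10 − (66 mod 10)) mod 10 = 4.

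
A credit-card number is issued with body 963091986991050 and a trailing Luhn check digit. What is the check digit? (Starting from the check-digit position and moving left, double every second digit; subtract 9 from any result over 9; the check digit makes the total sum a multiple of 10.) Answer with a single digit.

Partial digits right→left: 0 5 0 1 9 9 6 8 9 1 9 0 3 6 9
Double every second digit counting from the check-digit position (so the 1st, 3rd, 5th, ... of the partial from the right).
  doubled (with −9 where >9): 0 0 9 3 9 9 6 9 → sum 45
  kept as-is: 5 1 9 8 1 0 6 → sum 30
Total = 45 + 30 = 75.
Check digit = (10 − (75 mod 10)) mod 10 = 5.

5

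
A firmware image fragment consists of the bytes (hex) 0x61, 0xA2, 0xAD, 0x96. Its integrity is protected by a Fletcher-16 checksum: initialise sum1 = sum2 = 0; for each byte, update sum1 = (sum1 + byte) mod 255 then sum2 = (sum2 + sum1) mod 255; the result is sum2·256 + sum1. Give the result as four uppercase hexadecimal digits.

5F48

Running sums (mod 255):
  after byte 0 (0x61): sum1=97, sum2=97
  after byte 1 (0xA2): sum1=4, sum2=101
  after byte 2 (0xAD): sum1=177, sum2=23
  after byte 3 (0x96): sum1=72, sum2=95
Checksum = sum2·256 + sum1 = 95·256 + 72 = 24392 = 0x5F48.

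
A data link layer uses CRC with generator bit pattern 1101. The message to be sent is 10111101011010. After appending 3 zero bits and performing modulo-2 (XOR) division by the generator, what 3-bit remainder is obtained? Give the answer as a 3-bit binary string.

Append 3 zeros: 10111101011010000. Divide by 1101 (XOR where the leading bit is 1):
  pos 0: 1011 XOR 1101 = 0110
  pos 1: 1101 XOR 1101 = 0000
  pos 5: 1010 XOR 1101 = 0111
  pos 6: 1111 XOR 1101 = 0010
  pos 8: 1010 XOR 1101 = 0111
  pos 9: 1111 XOR 1101 = 0010
  pos 11: 1000 XOR 1101 = 0101
  pos 12: 1010 XOR 1101 = 0111
  pos 13: 1110 XOR 1101 = 0011
Remainder (last 3 bits) = 011. This is the CRC / FCS.

011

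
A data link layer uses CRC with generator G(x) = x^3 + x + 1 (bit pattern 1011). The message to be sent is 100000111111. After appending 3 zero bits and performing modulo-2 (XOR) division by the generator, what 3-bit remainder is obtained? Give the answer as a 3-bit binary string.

Append 3 zeros: 100000111111000. Divide by 1011 (XOR where the leading bit is 1):
  pos 0: 1000 XOR 1011 = 0011
  pos 2: 1100 XOR 1011 = 0111
  pos 3: 1111 XOR 1011 = 0100
  pos 4: 1001 XOR 1011 = 0010
  pos 6: 1011 XOR 1011 = 0000
  pos 10: 1100 XOR 1011 = 0111
  pos 11: 1110 XOR 1011 = 0101
Remainder (last 3 bits) = 101. This is the CRC / FCS.

101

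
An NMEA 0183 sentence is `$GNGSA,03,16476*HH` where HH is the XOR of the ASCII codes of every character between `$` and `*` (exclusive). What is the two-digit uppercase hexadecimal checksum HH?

6D

XOR the ASCII codes of the payload characters:
  'G' = 0x47 → acc = 0x47
  'N' = 0x4E → acc = 0x09
  'G' = 0x47 → acc = 0x4E
  'S' = 0x53 → acc = 0x1D
  'A' = 0x41 → acc = 0x5C
  ',' = 0x2C → acc = 0x70
  '0' = 0x30 → acc = 0x40
  '3' = 0x33 → acc = 0x73
  ',' = 0x2C → acc = 0x5F
  '1' = 0x31 → acc = 0x6E
  '6' = 0x36 → acc = 0x58
  '4' = 0x34 → acc = 0x6C
  '7' = 0x37 → acc = 0x5B
  '6' = 0x36 → acc = 0x6D
Checksum = 0x6D.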